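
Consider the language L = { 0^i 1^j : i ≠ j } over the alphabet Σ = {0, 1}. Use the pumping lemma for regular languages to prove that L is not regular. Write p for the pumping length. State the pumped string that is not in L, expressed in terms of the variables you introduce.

0^{p+p!} 1^{p+p!}

Assume L is regular. Let p be the pumping length given by the pumping lemma.
Choose w = 0^p 1^{p+p!}. Since p ≠ p+p!, w ∈ L; and |w| ≥ p.
Write w = xyz as guaranteed by the lemma, with |xy| ≤ p and |y| > 0.
Because |xy| ≤ p and w begins with p copies of 0, we have y = 0^k with 1 ≤ k ≤ p.
Since 1 ≤ k ≤ p, k divides p!; set t = 1 + p!/k. Then xy^t z has p + (p!/k)·k = p + p! copies of 0. Now the 0-count equals the 1-count, so i ≠ j fails. So xy^t z = 0^{p+p!} 1^{p+p!} ∉ L.
Contradiction. Therefore L is not regular.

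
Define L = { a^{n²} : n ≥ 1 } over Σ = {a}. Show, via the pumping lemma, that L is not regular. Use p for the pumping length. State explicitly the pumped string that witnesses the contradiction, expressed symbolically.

a^{p²+k}

Assume L is regular. Let p be the pumping length given by the pumping lemma.
Take w = a^{p²} ∈ L with |w| = p² ≥ p.
Write w = xyz as guaranteed by the lemma, with |xy| ≤ p and y is nonempty.
Then y = a^k for some k with 1 ≤ k ≤ p.
Pump with i = 2: xy^2z = a^{p²+k}. Since 1 ≤ k ≤ p, p² < p²+k ≤ p²+p < (p+1)², so p²+k lies strictly between consecutive squares and is not a perfect square. So xy^2z ∉ L.
This is a contradiction; hence L is not regular.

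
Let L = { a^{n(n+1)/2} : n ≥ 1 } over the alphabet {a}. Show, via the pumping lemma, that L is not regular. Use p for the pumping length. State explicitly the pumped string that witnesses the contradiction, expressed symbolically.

Suppose for contradiction that L is regular, and let p be the pumping length.
Take w = a^{p(p+1)/2} ∈ L with |w| = p(p+1)/2 ≥ p.
By the pumping lemma, w = xyz with |xy| ≤ p and |y| ≥ 1.
Then y = a^k for some k with 1 ≤ k ≤ p.
Pump with i = 2: xy^2z = a^{p(p+1)/2+k}. Since 1 ≤ k ≤ p, p(p+1)/2 < p(p+1)/2+k ≤ p(p+1)/2+p < (p+1)(p+2)/2, so p(p+1)/2+k is strictly between consecutive triangular numbers. So xy^2z ∉ L.
This is a contradiction; hence L is not regular.

a^{p(p+1)/2+k}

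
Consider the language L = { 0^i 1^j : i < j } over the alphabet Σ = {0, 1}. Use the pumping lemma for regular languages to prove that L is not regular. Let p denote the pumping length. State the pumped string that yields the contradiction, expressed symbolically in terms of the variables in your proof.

Toward a contradiction, assume L is regular with pumping length p.
Choose w = 0^p 1^{p+1} ∈ L, with |w| = 2p+1 ≥ p.
The pumping lemma gives a decomposition w = xyz where |xy| ≤ p and |y| ≥ 1.
The first p characters of w are 0's, so xy (and hence y) consists only of 0's. Write y = 0^k, 1 ≤ k ≤ p.
Consider xy^2z = 0^{p+k} 1^{p+1}. Since k ≥ 1, the 0-count p+k is at least p+1, so i < j fails; thus xy^2z ∉ L.
This is a contradiction; hence L is not regular.

0^{p+k} 1^{p+1}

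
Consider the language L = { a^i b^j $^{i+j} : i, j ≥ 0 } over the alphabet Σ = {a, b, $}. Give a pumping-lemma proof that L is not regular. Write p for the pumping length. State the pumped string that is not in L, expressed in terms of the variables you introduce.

a^{p+k} b^p $^{2p}

Assume L is regular. Let p be the pumping length given by the pumping lemma.
Take w = a^p b^p $^{2p} ∈ L (with i=j=p, i+j=2p), |w| = 4p ≥ p.
Write w = xyz as guaranteed by the lemma, with |xy| ≤ p and |y| > 0.
Since the first p symbols of w are all a's and |xy| ≤ p, y lies entirely in the leading a-block: y = a^k for some k with 1 ≤ k ≤ p.
Consider xy^2z = a^{p+k} b^p $^{2p}. Now the a- and b-counts sum to 2p+k, but the $-count is 2p ≠ 2p+k. So xy^2z ∉ L.
This contradicts the pumping lemma, so L is not regular.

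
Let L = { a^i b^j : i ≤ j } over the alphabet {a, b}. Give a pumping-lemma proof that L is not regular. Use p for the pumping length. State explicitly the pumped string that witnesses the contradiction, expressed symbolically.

a^{p+k} b^p

Suppose for contradiction that L is regular, and let p be the pumping length.
Choose w = a^p b^p ∈ L, with |w| = 2p ≥ p.
The pumping lemma gives a decomposition w = xyz where |xy| ≤ p and |y| > 0.
The first p characters of w are a's, so xy (and hence y) consists only of a's. Write y = a^k, 1 ≤ k ≤ p.
Consider xy^2z = a^{p+k} b^p. Since k ≥ 1, the a-count p+k exceeds the b-count p, so i ≤ j fails; thus xy^2z ∉ L.
This contradicts the pumping lemma, so L is not regular.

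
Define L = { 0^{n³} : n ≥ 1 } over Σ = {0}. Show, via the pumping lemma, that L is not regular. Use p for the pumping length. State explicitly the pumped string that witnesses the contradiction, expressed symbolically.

0^{p³+k}

Toward a contradiction, assume L is regular with pumping length p.
Take w = 0^{p³} ∈ L with |w| = p³ ≥ p.
Write w = xyz as guaranteed by the lemma, with |xy| ≤ p and y is nonempty.
Then y = 0^k for some k with 1 ≤ k ≤ p.
Pump with i = 2: xy^2z = 0^{p³+k}. Since 1 ≤ k ≤ p, p³ < p³+k ≤ p³+p < p³+3p²+3p+1 = (p+1)³, so p³+k is not a perfect cube. So xy^2z ∉ L.
This contradicts the pumping lemma, so L is not regular.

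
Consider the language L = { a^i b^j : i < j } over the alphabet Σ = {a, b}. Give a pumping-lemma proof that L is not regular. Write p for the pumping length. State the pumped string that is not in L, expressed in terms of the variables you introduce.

Toward a contradiction, assume L is regular with pumping length p.
Choose w = a^p b^{p+1} ∈ L, with |w| = 2p+1 ≥ p.
By the pumping lemma, w = xyz with |xy| ≤ p and |y| > 0.
The first p characters of w are a's, so xy (and hence y) consists only of a's. Write y = a^k, 1 ≤ k ≤ p.
Consider xy^2z = a^{p+k} b^{p+1}. Since k ≥ 1, the a-count p+k is at least p+1, so i < j fails; thus xy^2z ∉ L.
This is a contradiction; hence L is not regular.

a^{p+k} b^{p+1}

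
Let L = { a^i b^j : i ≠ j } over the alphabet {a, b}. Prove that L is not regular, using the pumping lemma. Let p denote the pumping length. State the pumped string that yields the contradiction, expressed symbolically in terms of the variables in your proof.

Assume L is regular. Let p be the pumping length given by the pumping lemma.
Choose w = a^p b^{p+p!}. Since p ≠ p+p!, w ∈ L; and |w| ≥ p.
The pumping lemma gives a decomposition w = xyz where |xy| ≤ p and |y| > 0.
The first p characters of w are a's, so xy (and hence y) consists only of a's. Write y = a^k, 1 ≤ k ≤ p.
Since 1 ≤ k ≤ p, k divides p!; set t = 1 + p!/k. Then xy^t z has p + (p!/k)·k = p + p! copies of a. Now the a-count equals the b-count, so i ≠ j fails. So xy^t z = a^{p+p!} b^{p+p!} ∉ L.
This contradicts the pumping lemma, so L is not regular.

a^{p+p!} b^{p+p!}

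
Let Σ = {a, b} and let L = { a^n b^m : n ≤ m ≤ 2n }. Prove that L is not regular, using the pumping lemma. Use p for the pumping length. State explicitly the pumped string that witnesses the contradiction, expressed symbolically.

Assume L is regular. Let p be the pumping length given by the pumping lemma.
Take w = a^p b^p ∈ L (since p ≤ p ≤ 2p), with |w| = 2p ≥ p.
The pumping lemma gives a decomposition w = xyz where |xy| ≤ p and |y| ≥ 1.
Because |xy| ≤ p and w begins with p copies of a, we have y = a^k with 1 ≤ k ≤ p.
Pump with i = 2: xy^2z = a^{p+k} b^p. Now n = p+k > p = m, so the condition n ≤ m fails. Thus xy^2z ∉ L.
This is a contradiction; hence L is not regular.

a^{p+k} b^p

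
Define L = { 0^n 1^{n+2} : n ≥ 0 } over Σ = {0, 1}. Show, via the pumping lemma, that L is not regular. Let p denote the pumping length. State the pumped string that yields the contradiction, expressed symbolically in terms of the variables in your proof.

Assume L is regular. Let p be the pumping length given by the pumping lemma.
Let w = 0^p 1^{p+2} ∈ L; note |w| = 2p+2 ≥ p.
The pumping lemma gives a decomposition w = xyz where |xy| ≤ p and |y| > 0.
Since the first p symbols of w are all 0's and |xy| ≤ p, y lies entirely in the leading 0-block: y = 0^k for some k with 1 ≤ k ≤ p.
Pump with i = 2: xy^2z = 0^{p+k} 1^{p+2}. For this to lie in L we would need p+2 = (p+k)+2, which forces k = 0. But k ≥ 1, so xy^2z ∉ L.
This contradicts the pumping lemma, so L is not regular.

0^{p+k} 1^{p+2}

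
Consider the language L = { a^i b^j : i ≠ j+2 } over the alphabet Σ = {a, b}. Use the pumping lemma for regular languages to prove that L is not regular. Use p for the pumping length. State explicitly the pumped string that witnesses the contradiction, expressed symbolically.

a^{p+p!} b^{p+p!-2}

Assume L is regular; let p be its pumping constant.
Choose w = a^p b^{p+p!-2}. Since p ≠ (p+p!-2)+2 = p+p!, w ∈ L; and |w| ≥ p.
The pumping lemma gives a decomposition w = xyz where |xy| ≤ p and y is nonempty.
Since the first p symbols of w are all a's and |xy| ≤ p, y lies entirely in the leading a-block: y = a^k for some k with 1 ≤ k ≤ p.
Since 1 ≤ k ≤ p, k divides p!; set t = 1 + p!/k. Then xy^t z has p + (p!/k)·k = p + p! copies of a. Now the a-count is p+p! and (b-count)+2 = (p+p!-2)+2 = p+p!, so i ≠ j+2 fails. So xy^t z = a^{p+p!} b^{p+p!-2} ∉ L.
This contradicts the pumping lemma, so L is not regular.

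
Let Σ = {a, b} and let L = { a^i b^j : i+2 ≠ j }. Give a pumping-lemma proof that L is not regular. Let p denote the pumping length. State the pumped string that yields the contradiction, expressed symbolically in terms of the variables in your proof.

Suppose for contradiction that L is regular, and let p be the pumping length.
Choose w = a^p b^{p+p!+2}. Since p ≠ (p+p!+2)-2 = p+p!, w ∈ L; and |w| ≥ p.
Write w = xyz as guaranteed by the lemma, with |xy| ≤ p and |y| ≥ 1.
Because |xy| ≤ p and w begins with p copies of a, we have y = a^k with 1 ≤ k ≤ p.
Since 1 ≤ k ≤ p, k divides p!; set t = 1 + p!/k. Then xy^t z has p + (p!/k)·k = p + p! copies of a. Now the a-count is p+p! and (b-count)-2 = (p+p!+2)-2 = p+p!, so i+2 ≠ j fails. So xy^t z = a^{p+p!} b^{p+p!+2} ∉ L.
Contradiction. Therefore L is not regular.

a^{p+p!} b^{p+p!+2}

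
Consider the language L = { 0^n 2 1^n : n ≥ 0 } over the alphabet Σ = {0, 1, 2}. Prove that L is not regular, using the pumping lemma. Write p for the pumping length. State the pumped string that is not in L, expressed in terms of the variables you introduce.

Suppose for contradiction that L is regular, and let p be the pumping length.
Take w = 0^p 2 1^p ∈ L with |w| = 2p+1 ≥ p.
The pumping lemma gives a decomposition w = xyz where |xy| ≤ p and y is nonempty.
Since the first p symbols of w are all 0's and |xy| ≤ p, y lies entirely in the leading 0-block: y = 0^k for some k with 1 ≤ k ≤ p.
Pump with i = 2: xy^2z = 0^{p+k} 2 1^p, which would require p+k = p. But k ≥ 1, so xy^2z ∉ L.
Contradiction. Therefore L is not regular.

0^{p+k} 2 1^p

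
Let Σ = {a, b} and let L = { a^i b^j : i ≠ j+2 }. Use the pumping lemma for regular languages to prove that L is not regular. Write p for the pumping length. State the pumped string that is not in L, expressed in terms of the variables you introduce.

Toward a contradiction, assume L is regular with pumping length p.
Choose w = a^p b^{p+p!-2}. Since p ≠ (p+p!-2)+2 = p+p!, w ∈ L; and |w| ≥ p.
By the pumping lemma, w = xyz with |xy| ≤ p and y is nonempty.
Because |xy| ≤ p and w begins with p copies of a, we have y = a^k with 1 ≤ k ≤ p.
Since 1 ≤ k ≤ p, k divides p!; set t = 1 + p!/k. Then xy^t z has p + (p!/k)·k = p + p! copies of a. Now the a-count is p+p! and (b-count)+2 = (p+p!-2)+2 = p+p!, so i ≠ j+2 fails. So xy^t z = a^{p+p!} b^{p+p!-2} ∉ L.
This is a contradiction; hence L is not regular.

a^{p+p!} b^{p+p!-2}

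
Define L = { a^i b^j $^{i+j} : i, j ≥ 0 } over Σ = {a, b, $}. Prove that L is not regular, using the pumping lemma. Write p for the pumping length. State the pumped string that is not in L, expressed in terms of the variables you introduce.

a^{p+k} b^p $^{2p}

Assume L is regular; let p be its pumping constant.
Take w = a^p b^p $^{2p} ∈ L (with i=j=p, i+j=2p), |w| = 4p ≥ p.
Write w = xyz as guaranteed by the lemma, with |xy| ≤ p and |y| > 0.
Since the first p symbols of w are all a's and |xy| ≤ p, y lies entirely in the leading a-block: y = a^k for some k with 1 ≤ k ≤ p.
Consider xy^2z = a^{p+k} b^p $^{2p}. Now the a- and b-counts sum to 2p+k, but the $-count is 2p ≠ 2p+k. So xy^2z ∉ L.
Contradiction. Therefore L is not regular.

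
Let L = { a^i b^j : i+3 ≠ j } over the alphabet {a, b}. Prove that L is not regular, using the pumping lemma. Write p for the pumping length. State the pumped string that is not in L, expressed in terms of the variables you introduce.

a^{p+p!} b^{p+p!+3}

Toward a contradiction, assume L is regular with pumping length p.
Choose w = a^p b^{p+p!+3}. Since p ≠ (p+p!+3)-3 = p+p!, w ∈ L; and |w| ≥ p.
The pumping lemma gives a decomposition w = xyz where |xy| ≤ p and |y| ≥ 1.
Because |xy| ≤ p and w begins with p copies of a, we have y = a^k with 1 ≤ k ≤ p.
Since 1 ≤ k ≤ p, k divides p!; set t = 1 + p!/k. Then xy^t z has p + (p!/k)·k = p + p! copies of a. Now the a-count is p+p! and (b-count)-3 = (p+p!+3)-3 = p+p!, so i+3 ≠ j fails. So xy^t z = a^{p+p!} b^{p+p!+3} ∉ L.
This contradicts the pumping lemma, so L is not regular.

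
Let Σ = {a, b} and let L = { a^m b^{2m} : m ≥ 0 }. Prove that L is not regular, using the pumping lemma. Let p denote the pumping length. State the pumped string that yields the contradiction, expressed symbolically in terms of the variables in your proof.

a^{p+k} b^{2p}

Assume L is regular; let p be its pumping constant.
Choose w = a^p b^{2p}, which is in L with |w| = 3p ≥ p.
The pumping lemma gives a decomposition w = xyz where |xy| ≤ p and |y| > 0.
The first p characters of w are a's, so xy (and hence y) consists only of a's. Write y = a^k, 1 ≤ k ≤ p.
Pump with i = 2: xy^2z = a^{p+k} b^{2p}. For this to lie in L we would need 2p = 2(p+k), which forces k = 0. But k ≥ 1, so xy^2z ∉ L.
This contradicts the pumping lemma, so L is not regular.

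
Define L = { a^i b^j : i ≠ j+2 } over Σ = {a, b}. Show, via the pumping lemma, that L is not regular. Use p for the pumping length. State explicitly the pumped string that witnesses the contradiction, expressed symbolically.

a^{p+p!} b^{p+p!-2}

Suppose for contradiction that L is regular, and let p be the pumping length.
Choose w = a^p b^{p+p!-2}. Since p ≠ (p+p!-2)+2 = p+p!, w ∈ L; and |w| ≥ p.
By the pumping lemma, w = xyz with |xy| ≤ p and y is nonempty.
Because |xy| ≤ p and w begins with p copies of a, we have y = a^k with 1 ≤ k ≤ p.
Since 1 ≤ k ≤ p, k divides p!; set t = 1 + p!/k. Then xy^t z has p + (p!/k)·k = p + p! copies of a. Now the a-count is p+p! and (b-count)+2 = (p+p!-2)+2 = p+p!, so i ≠ j+2 fails. So xy^t z = a^{p+p!} b^{p+p!-2} ∉ L.
Contradiction. Therefore L is not regular.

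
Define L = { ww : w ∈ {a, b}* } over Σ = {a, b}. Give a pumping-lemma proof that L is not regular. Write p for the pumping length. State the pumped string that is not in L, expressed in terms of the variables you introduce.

a^{p+k} b^p a^p b^p

Assume L is regular; let p be its pumping constant.
Take w = a^p b^p a^p b^p = uu where u = a^pb^p; then w ∈ L and |w| = 4p ≥ p.
Write w = xyz as guaranteed by the lemma, with |xy| ≤ p and |y| > 0.
Because |xy| ≤ p and w begins with p copies of a, we have y = a^k with 1 ≤ k ≤ p.
Pump with i = 2: xy^2z = a^{p+k} b^p a^p b^p, of length 4p+k. Suppose this equals vv. The string starts with a and ends with b, so v does too; thus the boundary between the two copies of v is a b→a transition. There is exactly one such transition, at position 2p+k, so |v| = 2p+k and |vv| = 4p+2k ≠ 4p+k since k ≥ 1. So xy^2z ∉ L.
This is a contradiction; hence L is not regular.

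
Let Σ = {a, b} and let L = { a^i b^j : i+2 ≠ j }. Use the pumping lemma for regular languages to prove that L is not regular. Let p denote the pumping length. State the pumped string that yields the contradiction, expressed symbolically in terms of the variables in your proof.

a^{p+p!} b^{p+p!+2}

Toward a contradiction, assume L is regular with pumping length p.
Choose w = a^p b^{p+p!+2}. Since p ≠ (p+p!+2)-2 = p+p!, w ∈ L; and |w| ≥ p.
Write w = xyz as guaranteed by the lemma, with |xy| ≤ p and |y| ≥ 1.
Since the first p symbols of w are all a's and |xy| ≤ p, y lies entirely in the leading a-block: y = a^k for some k with 1 ≤ k ≤ p.
Since 1 ≤ k ≤ p, k divides p!; set t = 1 + p!/k. Then xy^t z has p + (p!/k)·k = p + p! copies of a. Now the a-count is p+p! and (b-count)-2 = (p+p!+2)-2 = p+p!, so i+2 ≠ j fails. So xy^t z = a^{p+p!} b^{p+p!+2} ∉ L.
Contradiction. Therefore L is not regular.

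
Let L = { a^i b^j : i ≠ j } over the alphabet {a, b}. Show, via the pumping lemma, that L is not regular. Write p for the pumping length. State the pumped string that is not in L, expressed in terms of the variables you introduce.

a^{p+p!} b^{p+p!}

Suppose for contradiction that L is regular, and let p be the pumping length.
Choose w = a^p b^{p+p!}. Since p ≠ p+p!, w ∈ L; and |w| ≥ p.
Write w = xyz as guaranteed by the lemma, with |xy| ≤ p and |y| > 0.
Since the first p symbols of w are all a's and |xy| ≤ p, y lies entirely in the leading a-block: y = a^k for some k with 1 ≤ k ≤ p.
Since 1 ≤ k ≤ p, k divides p!; set t = 1 + p!/k. Then xy^t z has p + (p!/k)·k = p + p! copies of a. Now the a-count equals the b-count, so i ≠ j fails. So xy^t z = a^{p+p!} b^{p+p!} ∉ L.
This is a contradiction; hence L is not regular.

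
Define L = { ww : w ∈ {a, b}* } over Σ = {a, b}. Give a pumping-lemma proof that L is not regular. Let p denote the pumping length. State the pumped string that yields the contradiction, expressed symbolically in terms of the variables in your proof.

Assume L is regular. Let p be the pumping length given by the pumping lemma.
Take w = a^p b^p a^p b^p = uu where u = a^pb^p; then w ∈ L and |w| = 4p ≥ p.
The pumping lemma gives a decomposition w = xyz where |xy| ≤ p and |y| > 0.
Since the first p symbols of w are all a's and |xy| ≤ p, y lies entirely in the leading a-block: y = a^k for some k with 1 ≤ k ≤ p.
Pump with i = 2: xy^2z = a^{p+k} b^p a^p b^p, of length 4p+k. Suppose this equals vv. The string starts with a and ends with b, so v does too; thus the boundary between the two copies of v is a b→a transition. There is exactly one such transition, at position 2p+k, so |v| = 2p+k and |vv| = 4p+2k ≠ 4p+k since k ≥ 1. So xy^2z ∉ L.
Contradiction. Therefore L is not regular.

a^{p+k} b^p a^p b^p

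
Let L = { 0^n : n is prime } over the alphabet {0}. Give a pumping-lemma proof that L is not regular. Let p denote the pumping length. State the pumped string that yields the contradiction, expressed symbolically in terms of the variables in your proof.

0^{q(1+k)}

Toward a contradiction, assume L is regular with pumping length p.
Let q be a prime with q ≥ p+2 (infinitely many primes exist), and take w = 0^q ∈ L with |w| = q ≥ p.
By the pumping lemma, w = xyz with |xy| ≤ p and |y| > 0.
Then y = 0^k for some k with 1 ≤ k ≤ p.
Since 1 ≤ k ≤ p, |xz| = q-k. Pump with i = q+1: |xy^{q+1}z| = (q-k)+(q+1)k = q+qk = q(1+k), which is composite (both factors ≥ 2). So xy^{q+1}z = 0^{q(1+k)} ∉ L.
This is a contradiction; hence L is not regular.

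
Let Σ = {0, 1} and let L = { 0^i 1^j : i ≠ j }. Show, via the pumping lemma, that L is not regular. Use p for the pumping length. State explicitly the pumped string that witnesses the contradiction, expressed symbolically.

0^{p+p!} 1^{p+p!}

Toward a contradiction, assume L is regular with pumping length p.
Choose w = 0^p 1^{p+p!}. Since p ≠ p+p!, w ∈ L; and |w| ≥ p.
By the pumping lemma, w = xyz with |xy| ≤ p and |y| > 0.
The first p characters of w are 0's, so xy (and hence y) consists only of 0's. Write y = 0^k, 1 ≤ k ≤ p.
Since 1 ≤ k ≤ p, k divides p!; set t = 1 + p!/k. Then xy^t z has p + (p!/k)·k = p + p! copies of 0. Now the 0-count equals the 1-count, so i ≠ j fails. So xy^t z = 0^{p+p!} 1^{p+p!} ∉ L.
This is a contradiction; hence L is not regular.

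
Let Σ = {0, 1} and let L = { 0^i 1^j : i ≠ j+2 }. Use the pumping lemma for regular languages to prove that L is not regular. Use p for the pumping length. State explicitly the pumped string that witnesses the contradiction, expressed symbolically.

Assume L is regular; let p be its pumping constant.
Choose w = 0^p 1^{p+p!-2}. Since p ≠ (p+p!-2)+2 = p+p!, w ∈ L; and |w| ≥ p.
By the pumping lemma, w = xyz with |xy| ≤ p and |y| ≥ 1.
Because |xy| ≤ p and w begins with p copies of 0, we have y = 0^k with 1 ≤ k ≤ p.
Since 1 ≤ k ≤ p, k divides p!; set t = 1 + p!/k. Then xy^t z has p + (p!/k)·k = p + p! copies of 0. Now the 0-count is p+p! and (1-count)+2 = (p+p!-2)+2 = p+p!, so i ≠ j+2 fails. So xy^t z = 0^{p+p!} 1^{p+p!-2} ∉ L.
Contradiction. Therefore L is not regular.

0^{p+p!} 1^{p+p!-2}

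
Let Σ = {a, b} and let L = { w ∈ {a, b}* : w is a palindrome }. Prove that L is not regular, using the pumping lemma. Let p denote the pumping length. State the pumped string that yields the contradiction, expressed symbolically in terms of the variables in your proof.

a^{p+k} b a^p

Assume L is regular. Let p be the pumping length given by the pumping lemma.
Take w = a^p b a^p, a palindrome of length 2p+1 ≥ p.
By the pumping lemma, w = xyz with |xy| ≤ p and y is nonempty.
Since the first p symbols of w are all a's and |xy| ≤ p, y lies entirely in the leading a-block: y = a^k for some k with 1 ≤ k ≤ p.
Pump with i = 2: xy^2z = a^{p+k} b a^p. Its reverse is a^p b a^{p+k}, which differs from xy^2z since k ≥ 1. So xy^2z is not a palindrome and xy^2z ∉ L.
This contradicts the pumping lemma, so L is not regular.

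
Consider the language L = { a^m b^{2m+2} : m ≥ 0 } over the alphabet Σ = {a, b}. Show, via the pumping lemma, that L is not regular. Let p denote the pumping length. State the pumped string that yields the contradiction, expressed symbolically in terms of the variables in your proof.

a^{p+k} b^{2p+2}

Toward a contradiction, assume L is regular with pumping length p.
Take w = a^p b^{2p+2}. Then w ∈ L and |w| = 3p+2 ≥ p.
By the pumping lemma, w = xyz with |xy| ≤ p and |y| ≥ 1.
Because |xy| ≤ p and w begins with p copies of a, we have y = a^k with 1 ≤ k ≤ p.
Pump with i = 2: xy^2z = a^{p+k} b^{2p+2}. For this to lie in L we would need 2p+2 = 2(p+k)+2, which forces k = 0. But k ≥ 1, so xy^2z ∉ L.
This is a contradiction; hence L is not regular.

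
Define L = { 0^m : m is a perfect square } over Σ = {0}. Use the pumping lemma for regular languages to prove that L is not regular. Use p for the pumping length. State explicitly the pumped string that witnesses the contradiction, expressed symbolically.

Assume L is regular. Let p be the pumping length given by the pumping lemma.
Take w = 0^{p²} ∈ L with |w| = p² ≥ p.
By the pumping lemma, w = xyz with |xy| ≤ p and |y| > 0.
Then y = 0^k for some k with 1 ≤ k ≤ p.
Pump with i = 2: xy^2z = 0^{p²+k}. Since 1 ≤ k ≤ p, p² < p²+k ≤ p²+p < (p+1)², so p²+k lies strictly between consecutive squares and is not a perfect square. So xy^2z ∉ L.
This is a contradiction; hence L is not regular.

0^{p²+k}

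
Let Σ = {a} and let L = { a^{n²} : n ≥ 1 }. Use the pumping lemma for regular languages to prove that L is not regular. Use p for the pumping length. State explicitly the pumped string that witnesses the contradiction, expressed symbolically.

a^{p²+k}

Suppose for contradiction that L is regular, and let p be the pumping length.
Take w = a^{p²} ∈ L with |w| = p² ≥ p.
Write w = xyz as guaranteed by the lemma, with |xy| ≤ p and |y| ≥ 1.
Then y = a^k for some k with 1 ≤ k ≤ p.
Pump with i = 2: xy^2z = a^{p²+k}. Since 1 ≤ k ≤ p, p² < p²+k ≤ p²+p < (p+1)², so p²+k lies strictly between consecutive squares and is not a perfect square. So xy^2z ∉ L.
This is a contradiction; hence L is not regular.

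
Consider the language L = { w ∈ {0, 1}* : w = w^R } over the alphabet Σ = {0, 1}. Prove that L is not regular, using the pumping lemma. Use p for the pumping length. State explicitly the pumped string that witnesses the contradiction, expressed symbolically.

0^{p+k} 1 0^p

Toward a contradiction, assume L is regular with pumping length p.
Take w = 0^p 1 0^p, a palindrome of length 2p+1 ≥ p.
Write w = xyz as guaranteed by the lemma, with |xy| ≤ p and |y| > 0.
Because |xy| ≤ p and w begins with p copies of 0, we have y = 0^k with 1 ≤ k ≤ p.
Pump with i = 2: xy^2z = 0^{p+k} 1 0^p. Its reverse is 0^p 1 0^{p+k}, which differs from xy^2z since k ≥ 1. So xy^2z is not a palindrome and xy^2z ∉ L.
Contradiction. Therefore L is not regular.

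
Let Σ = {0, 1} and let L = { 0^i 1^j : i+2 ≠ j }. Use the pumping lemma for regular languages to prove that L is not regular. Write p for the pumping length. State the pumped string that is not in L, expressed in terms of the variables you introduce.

Suppose for contradiction that L is regular, and let p be the pumping length.
Choose w = 0^p 1^{p+p!+2}. Since p ≠ (p+p!+2)-2 = p+p!, w ∈ L; and |w| ≥ p.
Write w = xyz as guaranteed by the lemma, with |xy| ≤ p and |y| > 0.
Since the first p symbols of w are all 0's and |xy| ≤ p, y lies entirely in the leading 0-block: y = 0^k for some k with 1 ≤ k ≤ p.
Since 1 ≤ k ≤ p, k divides p!; set t = 1 + p!/k. Then xy^t z has p + (p!/k)·k = p + p! copies of 0. Now the 0-count is p+p! and (1-count)-2 = (p+p!+2)-2 = p+p!, so i+2 ≠ j fails. So xy^t z = 0^{p+p!} 1^{p+p!+2} ∉ L.
This is a contradiction; hence L is not regular.

0^{p+p!} 1^{p+p!+2}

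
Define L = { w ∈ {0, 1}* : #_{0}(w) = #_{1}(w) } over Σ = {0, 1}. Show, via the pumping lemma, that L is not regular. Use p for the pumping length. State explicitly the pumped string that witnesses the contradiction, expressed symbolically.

0^{p+k} 1^p

Toward a contradiction, assume L is regular with pumping length p.
Choose w = 0^p 1^p ∈ L with |w| = 2p ≥ p.
The pumping lemma gives a decomposition w = xyz where |xy| ≤ p and |y| ≥ 1.
Because |xy| ≤ p and w begins with p copies of 0, we have y = 0^k with 1 ≤ k ≤ p.
Pump with i = 2: xy^2z = 0^{p+k} 1^p has p+k occurrences of 0 but only p of 1. Since k ≥ 1 the counts differ, so xy^2z ∉ L.
Contradiction. Therefore L is not regular.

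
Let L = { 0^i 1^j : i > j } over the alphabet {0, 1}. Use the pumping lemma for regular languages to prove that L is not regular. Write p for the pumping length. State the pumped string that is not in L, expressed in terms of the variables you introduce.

Suppose for contradiction that L is regular, and let p be the pumping length.
Choose w = 0^{p+1} 1^p ∈ L, with |w| = 2p+1 ≥ p.
By the pumping lemma, w = xyz with |xy| ≤ p and |y| ≥ 1.
Because |xy| ≤ p and w begins with p copies of 0, we have y = 0^k with 1 ≤ k ≤ p.
Consider xy^0z = xz = 0^{p+1-k} 1^p. Since k ≥ 1, the 0-count p+1-k is at most p, so i > j fails; thus xz ∉ L.
This contradicts the pumping lemma, so L is not regular.

0^{p+1-k} 1^p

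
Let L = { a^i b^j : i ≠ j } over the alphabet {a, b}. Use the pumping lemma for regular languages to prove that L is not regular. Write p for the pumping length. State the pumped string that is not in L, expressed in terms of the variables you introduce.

a^{p+p!} b^{p+p!}

Suppose for contradiction that L is regular, and let p be the pumping length.
Choose w = a^p b^{p+p!}. Since p ≠ p+p!, w ∈ L; and |w| ≥ p.
Write w = xyz as guaranteed by the lemma, with |xy| ≤ p and |y| > 0.
Since the first p symbols of w are all a's and |xy| ≤ p, y lies entirely in the leading a-block: y = a^k for some k with 1 ≤ k ≤ p.
Since 1 ≤ k ≤ p, k divides p!; set t = 1 + p!/k. Then xy^t z has p + (p!/k)·k = p + p! copies of a. Now the a-count equals the b-count, so i ≠ j fails. So xy^t z = a^{p+p!} b^{p+p!} ∉ L.
Contradiction. Therefore L is not regular.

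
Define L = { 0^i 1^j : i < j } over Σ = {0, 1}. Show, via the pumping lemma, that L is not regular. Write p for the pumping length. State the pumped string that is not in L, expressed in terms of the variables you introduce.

Assume L is regular; let p be its pumping constant.
Choose w = 0^p 1^{p+1} ∈ L, with |w| = 2p+1 ≥ p.
Write w = xyz as guaranteed by the lemma, with |xy| ≤ p and |y| ≥ 1.
The first p characters of w are 0's, so xy (and hence y) consists only of 0's. Write y = 0^k, 1 ≤ k ≤ p.
Consider xy^2z = 0^{p+k} 1^{p+1}. Since k ≥ 1, the 0-count p+k is at least p+1, so i < j fails; thus xy^2z ∉ L.
This contradicts the pumping lemma, so L is not regular.

0^{p+k} 1^{p+1}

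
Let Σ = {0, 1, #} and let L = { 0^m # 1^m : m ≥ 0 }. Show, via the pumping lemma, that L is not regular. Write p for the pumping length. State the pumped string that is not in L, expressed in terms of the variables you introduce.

0^{p+k} # 1^p

Assume L is regular. Let p be the pumping length given by the pumping lemma.
Take w = 0^p # 1^p ∈ L with |w| = 2p+1 ≥ p.
By the pumping lemma, w = xyz with |xy| ≤ p and y is nonempty.
The first p characters of w are 0's, so xy (and hence y) consists only of 0's. Write y = 0^k, 1 ≤ k ≤ p.
Pump with i = 2: xy^2z = 0^{p+k} # 1^p, which would require p+k = p. But k ≥ 1, so xy^2z ∉ L.
This contradicts the pumping lemma, so L is not regular.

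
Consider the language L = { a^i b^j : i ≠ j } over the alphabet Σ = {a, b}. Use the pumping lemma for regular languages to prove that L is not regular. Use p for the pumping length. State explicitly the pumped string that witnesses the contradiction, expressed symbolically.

Toward a contradiction, assume L is regular with pumping length p.
Choose w = a^p b^{p+p!}. Since p ≠ p+p!, w ∈ L; and |w| ≥ p.
By the pumping lemma, w = xyz with |xy| ≤ p and y is nonempty.
The first p characters of w are a's, so xy (and hence y) consists only of a's. Write y = a^k, 1 ≤ k ≤ p.
Since 1 ≤ k ≤ p, k divides p!; set t = 1 + p!/k. Then xy^t z has p + (p!/k)·k = p + p! copies of a. Now the a-count equals the b-count, so i ≠ j fails. So xy^t z = a^{p+p!} b^{p+p!} ∉ L.
This is a contradiction; hence L is not regular.

a^{p+p!} b^{p+p!}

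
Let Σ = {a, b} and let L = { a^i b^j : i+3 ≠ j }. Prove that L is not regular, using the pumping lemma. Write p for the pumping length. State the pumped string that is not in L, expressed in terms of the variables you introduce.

Toward a contradiction, assume L is regular with pumping length p.
Choose w = a^p b^{p+p!+3}. Since p ≠ (p+p!+3)-3 = p+p!, w ∈ L; and |w| ≥ p.
Write w = xyz as guaranteed by the lemma, with |xy| ≤ p and |y| > 0.
Because |xy| ≤ p and w begins with p copies of a, we have y = a^k with 1 ≤ k ≤ p.
Since 1 ≤ k ≤ p, k divides p!; set t = 1 + p!/k. Then xy^t z has p + (p!/k)·k = p + p! copies of a. Now the a-count is p+p! and (b-count)-3 = (p+p!+3)-3 = p+p!, so i+3 ≠ j fails. So xy^t z = a^{p+p!} b^{p+p!+3} ∉ L.
This is a contradiction; hence L is not regular.

a^{p+p!} b^{p+p!+3}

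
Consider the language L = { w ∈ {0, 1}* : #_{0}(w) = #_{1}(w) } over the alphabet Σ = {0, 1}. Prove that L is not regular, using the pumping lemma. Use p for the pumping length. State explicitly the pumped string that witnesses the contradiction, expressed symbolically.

Suppose for contradiction that L is regular, and let p be the pumping length.
Choose w = 0^p 1^p ∈ L with |w| = 2p ≥ p.
The pumping lemma gives a decomposition w = xyz where |xy| ≤ p and y is nonempty.
Since the first p symbols of w are all 0's and |xy| ≤ p, y lies entirely in the leading 0-block: y = 0^k for some k with 1 ≤ k ≤ p.
Pump with i = 2: xy^2z = 0^{p+k} 1^p has p+k occurrences of 0 but only p of 1. Since k ≥ 1 the counts differ, so xy^2z ∉ L.
Contradiction. Therefore L is not regular.

0^{p+k} 1^p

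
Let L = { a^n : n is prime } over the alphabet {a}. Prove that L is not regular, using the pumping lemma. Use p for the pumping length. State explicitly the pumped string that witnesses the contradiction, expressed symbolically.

a^{q(1+k)}

Assume L is regular. Let p be the pumping length given by the pumping lemma.
Let q be a prime with q ≥ p+2 (infinitely many primes exist), and take w = a^q ∈ L with |w| = q ≥ p.
Write w = xyz as guaranteed by the lemma, with |xy| ≤ p and |y| > 0.
Then y = a^k for some k with 1 ≤ k ≤ p.
Since 1 ≤ k ≤ p, |xz| = q-k. Pump with i = q+1: |xy^{q+1}z| = (q-k)+(q+1)k = q+qk = q(1+k), which is composite (both factors ≥ 2). So xy^{q+1}z = a^{q(1+k)} ∉ L.
This contradicts the pumping lemma, so L is not regular.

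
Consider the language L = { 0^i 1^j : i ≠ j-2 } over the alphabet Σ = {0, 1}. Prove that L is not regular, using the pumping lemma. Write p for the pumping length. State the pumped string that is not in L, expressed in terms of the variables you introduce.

0^{p+p!} 1^{p+p!+2}

Suppose for contradiction that L is regular, and let p be the pumping length.
Choose w = 0^p 1^{p+p!+2}. Since p ≠ (p+p!+2)-2 = p+p!, w ∈ L; and |w| ≥ p.
By the pumping lemma, w = xyz with |xy| ≤ p and y is nonempty.
Because |xy| ≤ p and w begins with p copies of 0, we have y = 0^k with 1 ≤ k ≤ p.
Since 1 ≤ k ≤ p, k divides p!; set t = 1 + p!/k. Then xy^t z has p + (p!/k)·k = p + p! copies of 0. Now the 0-count is p+p! and (1-count)-2 = (p+p!+2)-2 = p+p!, so i ≠ j-2 fails. So xy^t z = 0^{p+p!} 1^{p+p!+2} ∉ L.
This contradicts the pumping lemma, so L is not regular.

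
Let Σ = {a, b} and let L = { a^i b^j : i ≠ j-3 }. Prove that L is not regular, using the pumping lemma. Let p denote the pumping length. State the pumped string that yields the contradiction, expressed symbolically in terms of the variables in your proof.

a^{p+p!} b^{p+p!+3}

Suppose for contradiction that L is regular, and let p be the pumping length.
Choose w = a^p b^{p+p!+3}. Since p ≠ (p+p!+3)-3 = p+p!, w ∈ L; and |w| ≥ p.
The pumping lemma gives a decomposition w = xyz where |xy| ≤ p and |y| ≥ 1.
The first p characters of w are a's, so xy (and hence y) consists only of a's. Write y = a^k, 1 ≤ k ≤ p.
Since 1 ≤ k ≤ p, k divides p!; set t = 1 + p!/k. Then xy^t z has p + (p!/k)·k = p + p! copies of a. Now the a-count is p+p! and (b-count)-3 = (p+p!+3)-3 = p+p!, so i ≠ j-3 fails. So xy^t z = a^{p+p!} b^{p+p!+3} ∉ L.
This is a contradiction; hence L is not regular.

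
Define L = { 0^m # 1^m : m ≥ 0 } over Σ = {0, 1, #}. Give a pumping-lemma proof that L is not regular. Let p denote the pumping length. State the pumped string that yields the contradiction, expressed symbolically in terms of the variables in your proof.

Assume L is regular; let p be its pumping constant.
Take w = 0^p # 1^p ∈ L with |w| = 2p+1 ≥ p.
Write w = xyz as guaranteed by the lemma, with |xy| ≤ p and |y| ≥ 1.
Because |xy| ≤ p and w begins with p copies of 0, we have y = 0^k with 1 ≤ k ≤ p.
Pump with i = 2: xy^2z = 0^{p+k} # 1^p, which would require p+k = p. But k ≥ 1, so xy^2z ∉ L.
Contradiction. Therefore L is not regular.

0^{p+k} # 1^p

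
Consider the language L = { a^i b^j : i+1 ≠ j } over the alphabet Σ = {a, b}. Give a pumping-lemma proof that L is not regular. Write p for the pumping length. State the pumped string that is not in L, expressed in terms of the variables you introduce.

Toward a contradiction, assume L is regular with pumping length p.
Choose w = a^p b^{p+p!+1}. Since p ≠ (p+p!+1)-1 = p+p!, w ∈ L; and |w| ≥ p.
Write w = xyz as guaranteed by the lemma, with |xy| ≤ p and y is nonempty.
Since the first p symbols of w are all a's and |xy| ≤ p, y lies entirely in the leading a-block: y = a^k for some k with 1 ≤ k ≤ p.
Since 1 ≤ k ≤ p, k divides p!; set t = 1 + p!/k. Then xy^t z has p + (p!/k)·k = p + p! copies of a. Now the a-count is p+p! and (b-count)-1 = (p+p!+1)-1 = p+p!, so i+1 ≠ j fails. So xy^t z = a^{p+p!} b^{p+p!+1} ∉ L.
This contradicts the pumping lemma, so L is not regular.

a^{p+p!} b^{p+p!+1}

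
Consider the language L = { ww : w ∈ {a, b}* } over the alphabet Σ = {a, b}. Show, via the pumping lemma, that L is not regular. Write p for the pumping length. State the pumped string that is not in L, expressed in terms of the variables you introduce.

Assume L is regular. Let p be the pumping length given by the pumping lemma.
Take w = a^p b^p a^p b^p = uu where u = a^pb^p; then w ∈ L and |w| = 4p ≥ p.
Write w = xyz as guaranteed by the lemma, with |xy| ≤ p and y is nonempty.
Because |xy| ≤ p and w begins with p copies of a, we have y = a^k with 1 ≤ k ≤ p.
Pump with i = 2: xy^2z = a^{p+k} b^p a^p b^p, of length 4p+k. Suppose this equals vv. The string starts with a and ends with b, so v does too; thus the boundary between the two copies of v is a b→a transition. There is exactly one such transition, at position 2p+k, so |v| = 2p+k and |vv| = 4p+2k ≠ 4p+k since k ≥ 1. So xy^2z ∉ L.
This contradicts the pumping lemma, so L is not regular.

a^{p+k} b^p a^p b^p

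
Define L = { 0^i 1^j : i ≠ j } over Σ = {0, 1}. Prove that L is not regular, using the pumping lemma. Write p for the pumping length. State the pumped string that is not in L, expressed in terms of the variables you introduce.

Toward a contradiction, assume L is regular with pumping length p.
Choose w = 0^p 1^{p+p!}. Since p ≠ p+p!, w ∈ L; and |w| ≥ p.
The pumping lemma gives a decomposition w = xyz where |xy| ≤ p and y is nonempty.
Since the first p symbols of w are all 0's and |xy| ≤ p, y lies entirely in the leading 0-block: y = 0^k for some k with 1 ≤ k ≤ p.
Since 1 ≤ k ≤ p, k divides p!; set t = 1 + p!/k. Then xy^t z has p + (p!/k)·k = p + p! copies of 0. Now the 0-count equals the 1-count, so i ≠ j fails. So xy^t z = 0^{p+p!} 1^{p+p!} ∉ L.
This contradicts the pumping lemma, so L is not regular.

0^{p+p!} 1^{p+p!}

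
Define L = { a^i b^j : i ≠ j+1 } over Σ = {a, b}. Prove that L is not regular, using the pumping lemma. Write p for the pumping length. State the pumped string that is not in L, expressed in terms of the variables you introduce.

a^{p+p!} b^{p+p!-1}

Assume L is regular; let p be its pumping constant.
Choose w = a^p b^{p+p!-1}. Since p ≠ (p+p!-1)+1 = p+p!, w ∈ L; and |w| ≥ p.
Write w = xyz as guaranteed by the lemma, with |xy| ≤ p and y is nonempty.
Because |xy| ≤ p and w begins with p copies of a, we have y = a^k with 1 ≤ k ≤ p.
Since 1 ≤ k ≤ p, k divides p!; set t = 1 + p!/k. Then xy^t z has p + (p!/k)·k = p + p! copies of a. Now the a-count is p+p! and (b-count)+1 = (p+p!-1)+1 = p+p!, so i ≠ j+1 fails. So xy^t z = a^{p+p!} b^{p+p!-1} ∉ L.
This is a contradiction; hence L is not regular.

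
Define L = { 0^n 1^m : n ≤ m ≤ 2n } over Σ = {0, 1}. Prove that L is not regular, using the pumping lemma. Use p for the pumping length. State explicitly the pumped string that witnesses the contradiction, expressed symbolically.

Assume L is regular; let p be its pumping constant.
Take w = 0^p 1^p ∈ L (since p ≤ p ≤ 2p), with |w| = 2p ≥ p.
Write w = xyz as guaranteed by the lemma, with |xy| ≤ p and |y| ≥ 1.
Since the first p symbols of w are all 0's and |xy| ≤ p, y lies entirely in the leading 0-block: y = 0^k for some k with 1 ≤ k ≤ p.
Pump with i = 2: xy^2z = 0^{p+k} 1^p. Now n = p+k > p = m, so the condition n ≤ m fails. Thus xy^2z ∉ L.
This contradicts the pumping lemma, so L is not regular.

0^{p+k} 1^p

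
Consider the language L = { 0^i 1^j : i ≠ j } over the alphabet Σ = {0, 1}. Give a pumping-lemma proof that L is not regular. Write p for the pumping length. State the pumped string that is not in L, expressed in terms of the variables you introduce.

0^{p+p!} 1^{p+p!}

Assume L is regular; let p be its pumping constant.
Choose w = 0^p 1^{p+p!}. Since p ≠ p+p!, w ∈ L; and |w| ≥ p.
The pumping lemma gives a decomposition w = xyz where |xy| ≤ p and |y| ≥ 1.
The first p characters of w are 0's, so xy (and hence y) consists only of 0's. Write y = 0^k, 1 ≤ k ≤ p.
Since 1 ≤ k ≤ p, k divides p!; set t = 1 + p!/k. Then xy^t z has p + (p!/k)·k = p + p! copies of 0. Now the 0-count equals the 1-count, so i ≠ j fails. So xy^t z = 0^{p+p!} 1^{p+p!} ∉ L.
Contradiction. Therefore L is not regular.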